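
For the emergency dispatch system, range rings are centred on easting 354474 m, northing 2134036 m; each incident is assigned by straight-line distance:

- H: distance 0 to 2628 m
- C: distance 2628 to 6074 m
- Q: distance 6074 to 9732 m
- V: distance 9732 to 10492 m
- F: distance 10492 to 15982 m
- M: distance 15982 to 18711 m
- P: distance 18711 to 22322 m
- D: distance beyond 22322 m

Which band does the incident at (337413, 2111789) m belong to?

Distance = √((337413−354474)² + (2111789−2134036)²) = √(291077721.000 + 494929009.000) = 28035.812 m.
22322 ≤ 28035.812 < ∞ → D.

D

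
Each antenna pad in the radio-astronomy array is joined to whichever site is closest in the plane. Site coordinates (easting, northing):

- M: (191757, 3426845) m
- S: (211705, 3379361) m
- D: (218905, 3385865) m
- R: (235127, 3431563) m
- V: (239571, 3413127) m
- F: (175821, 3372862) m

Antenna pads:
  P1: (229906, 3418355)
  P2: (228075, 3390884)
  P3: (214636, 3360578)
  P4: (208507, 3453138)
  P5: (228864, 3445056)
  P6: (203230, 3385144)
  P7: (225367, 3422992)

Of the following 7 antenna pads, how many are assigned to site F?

P1 → V
P2 → D
P3 → S
P4 → M
P5 → R
P6 → S
P7 → R
0 of the 7 go to F.

0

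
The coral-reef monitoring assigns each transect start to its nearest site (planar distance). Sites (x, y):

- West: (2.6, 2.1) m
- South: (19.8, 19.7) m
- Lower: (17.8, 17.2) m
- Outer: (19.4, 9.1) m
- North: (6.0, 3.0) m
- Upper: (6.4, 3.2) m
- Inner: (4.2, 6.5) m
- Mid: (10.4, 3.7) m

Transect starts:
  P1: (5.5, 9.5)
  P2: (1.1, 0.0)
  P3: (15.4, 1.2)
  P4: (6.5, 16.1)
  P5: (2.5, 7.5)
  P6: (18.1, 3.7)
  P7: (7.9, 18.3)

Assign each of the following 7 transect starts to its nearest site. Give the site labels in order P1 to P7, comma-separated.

P1 → Inner (d²=10.69)
P2 → West (d²=6.66)
P3 → Mid (d²=31.25)
P4 → Inner (d²=97.45)
P5 → Inner (d²=3.89)
P6 → Outer (d²=30.85)
P7 → Lower (d²=99.22)

Inner, West, Mid, Inner, Inner, Outer, Lower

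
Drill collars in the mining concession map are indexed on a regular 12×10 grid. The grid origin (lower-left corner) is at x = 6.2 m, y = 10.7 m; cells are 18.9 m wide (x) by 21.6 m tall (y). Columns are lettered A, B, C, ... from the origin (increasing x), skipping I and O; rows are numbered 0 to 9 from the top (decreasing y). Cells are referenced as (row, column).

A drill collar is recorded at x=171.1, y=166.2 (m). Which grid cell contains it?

Column index: ⌊(171.1 − 6.2) / 18.9⌋ = ⌊8.725⌋ = 8 → column J
Row offset from origin: ⌊(166.2 − 10.7) / 21.6⌋ = ⌊7.199⌋ = 7 → row 2 (counted from top)

(2, J)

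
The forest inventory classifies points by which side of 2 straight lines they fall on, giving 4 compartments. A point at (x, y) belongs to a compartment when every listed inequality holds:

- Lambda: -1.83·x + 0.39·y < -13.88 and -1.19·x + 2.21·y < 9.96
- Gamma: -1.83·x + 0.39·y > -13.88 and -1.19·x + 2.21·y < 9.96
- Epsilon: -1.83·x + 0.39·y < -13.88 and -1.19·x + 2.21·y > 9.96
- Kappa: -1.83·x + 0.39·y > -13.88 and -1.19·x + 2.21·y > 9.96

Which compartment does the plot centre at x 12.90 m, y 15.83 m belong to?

-1.83·12.90 + 0.39·15.83 = -17.433, which is < -13.88
-1.19·12.90 + 2.21·15.83 = 19.633, which is > 9.96
This sign pattern matches Epsilon.

Epsilon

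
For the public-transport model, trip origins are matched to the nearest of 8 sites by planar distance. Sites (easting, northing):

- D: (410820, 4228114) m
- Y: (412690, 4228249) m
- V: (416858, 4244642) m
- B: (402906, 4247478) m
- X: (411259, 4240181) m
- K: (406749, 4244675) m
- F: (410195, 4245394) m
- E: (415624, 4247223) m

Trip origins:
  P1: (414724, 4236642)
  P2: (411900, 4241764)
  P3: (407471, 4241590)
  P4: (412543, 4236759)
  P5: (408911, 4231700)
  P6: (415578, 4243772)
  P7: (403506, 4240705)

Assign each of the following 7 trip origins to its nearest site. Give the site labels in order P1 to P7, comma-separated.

P1 → X (d²=24530746.00)
P2 → X (d²=2916770.00)
P3 → K (d²=10038509.00)
P4 → X (d²=13358740.00)
P5 → D (d²=16503677.00)
P6 → V (d²=2395300.00)
P7 → K (d²=26277949.00)

X, X, K, X, D, V, K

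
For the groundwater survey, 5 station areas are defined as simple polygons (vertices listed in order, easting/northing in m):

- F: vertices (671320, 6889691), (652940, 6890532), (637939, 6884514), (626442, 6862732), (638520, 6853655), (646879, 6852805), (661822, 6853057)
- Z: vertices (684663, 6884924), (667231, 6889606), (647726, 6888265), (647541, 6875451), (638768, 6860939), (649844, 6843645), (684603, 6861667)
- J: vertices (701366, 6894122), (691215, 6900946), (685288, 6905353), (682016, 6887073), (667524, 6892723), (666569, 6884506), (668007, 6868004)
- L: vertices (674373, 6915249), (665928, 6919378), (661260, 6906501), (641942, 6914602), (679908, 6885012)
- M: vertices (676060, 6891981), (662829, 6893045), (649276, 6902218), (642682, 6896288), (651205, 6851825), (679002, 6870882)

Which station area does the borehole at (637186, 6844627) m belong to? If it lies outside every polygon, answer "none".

none

Cast a ray rightward from (637186, 6844627). For each polygon, the edges (by vertex number in listed order) whose endpoints lie on opposite sides of northing = 6844627, where each meets that height, and whether that is right or left of the point:
F: no edge straddles that height → 0 crossings.
Z: 5–6 at easting≈649215.1 (right), 6–7 at easting≈651738.0 (right) → 2 crossings.
J: no edge straddles that height → 0 crossings.
L: no edge straddles that height → 0 crossings.
M: no edge straddles that height → 0 crossings.
All counts are even, so the point lies outside every listed polygon.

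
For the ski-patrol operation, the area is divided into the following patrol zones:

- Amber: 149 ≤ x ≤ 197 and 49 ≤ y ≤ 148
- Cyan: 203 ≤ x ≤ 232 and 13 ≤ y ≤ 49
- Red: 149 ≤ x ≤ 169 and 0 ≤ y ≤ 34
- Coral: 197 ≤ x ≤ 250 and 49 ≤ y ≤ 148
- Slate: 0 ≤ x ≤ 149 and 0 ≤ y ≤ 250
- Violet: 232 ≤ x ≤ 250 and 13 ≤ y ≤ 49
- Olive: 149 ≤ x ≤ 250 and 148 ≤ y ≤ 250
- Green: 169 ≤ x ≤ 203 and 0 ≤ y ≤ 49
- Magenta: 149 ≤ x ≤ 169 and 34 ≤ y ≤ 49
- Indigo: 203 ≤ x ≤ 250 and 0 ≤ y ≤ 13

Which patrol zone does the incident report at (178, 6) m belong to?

The point has x = 178 and y = 6.
Only Green satisfies 169 ≤ x ≤ 203 and 0 ≤ y ≤ 49.

Green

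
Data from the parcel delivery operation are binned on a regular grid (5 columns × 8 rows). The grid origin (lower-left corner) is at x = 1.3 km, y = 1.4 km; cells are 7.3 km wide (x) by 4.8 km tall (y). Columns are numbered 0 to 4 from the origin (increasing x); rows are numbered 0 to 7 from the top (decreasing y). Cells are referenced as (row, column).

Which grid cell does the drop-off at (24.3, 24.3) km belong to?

(3, 3)

Column index: ⌊(24.3 − 1.3) / 7.3⌋ = ⌊3.151⌋ = 3
Row offset from origin: ⌊(24.3 − 1.4) / 4.8⌋ = ⌊4.771⌋ = 4 → row 3 (counted from top)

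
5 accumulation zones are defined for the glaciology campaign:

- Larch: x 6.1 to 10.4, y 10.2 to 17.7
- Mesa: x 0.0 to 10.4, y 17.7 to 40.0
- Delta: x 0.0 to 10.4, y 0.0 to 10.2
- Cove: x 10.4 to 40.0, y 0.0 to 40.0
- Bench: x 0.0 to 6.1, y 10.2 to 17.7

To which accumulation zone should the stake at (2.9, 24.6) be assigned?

The point has x = 2.9 and y = 24.6.
Only Mesa satisfies 0.0 ≤ x ≤ 10.4 and 17.7 ≤ y ≤ 40.0.

Mesa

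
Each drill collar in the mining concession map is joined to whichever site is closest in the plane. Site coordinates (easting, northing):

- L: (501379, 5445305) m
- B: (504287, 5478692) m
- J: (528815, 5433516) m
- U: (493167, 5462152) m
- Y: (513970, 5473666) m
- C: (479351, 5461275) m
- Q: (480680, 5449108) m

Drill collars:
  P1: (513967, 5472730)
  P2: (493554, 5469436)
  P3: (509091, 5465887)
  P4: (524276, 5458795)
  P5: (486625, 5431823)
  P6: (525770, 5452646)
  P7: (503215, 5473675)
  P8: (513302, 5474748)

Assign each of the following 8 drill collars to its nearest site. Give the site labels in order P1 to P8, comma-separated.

P1 → Y (d²=876105.00)
P2 → U (d²=53206425.00)
P3 → Y (d²=84317482.00)
P4 → Y (d²=327360277.00)
P5 → Q (d²=334114250.00)
P6 → J (d²=375228925.00)
P7 → B (d²=26319473.00)
P8 → Y (d²=1616948.00)

Y, U, Y, Y, Q, J, B, Y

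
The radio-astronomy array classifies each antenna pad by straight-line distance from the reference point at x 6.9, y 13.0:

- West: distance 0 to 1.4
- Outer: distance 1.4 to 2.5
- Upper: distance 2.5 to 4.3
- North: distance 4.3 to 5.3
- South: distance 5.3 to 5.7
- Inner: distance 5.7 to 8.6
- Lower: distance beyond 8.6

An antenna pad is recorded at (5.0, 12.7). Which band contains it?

Distance = √((5.0−6.9)² + (12.7−13.0)²) = √(3.610 + 0.090) = 1.924.
1.4 ≤ 1.924 < 2.5 → Outer.

Outer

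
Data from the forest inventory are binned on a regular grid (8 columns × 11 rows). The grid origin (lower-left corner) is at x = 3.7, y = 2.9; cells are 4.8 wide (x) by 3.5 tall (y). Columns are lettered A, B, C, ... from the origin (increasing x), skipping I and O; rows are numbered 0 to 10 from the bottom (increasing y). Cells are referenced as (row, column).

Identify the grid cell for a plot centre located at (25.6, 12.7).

(2, E)

Column index: ⌊(25.6 − 3.7) / 4.8⌋ = ⌊4.563⌋ = 4 → column E
Row offset from origin: ⌊(12.7 − 2.9) / 3.5⌋ = ⌊2.800⌋ = 2 → row 2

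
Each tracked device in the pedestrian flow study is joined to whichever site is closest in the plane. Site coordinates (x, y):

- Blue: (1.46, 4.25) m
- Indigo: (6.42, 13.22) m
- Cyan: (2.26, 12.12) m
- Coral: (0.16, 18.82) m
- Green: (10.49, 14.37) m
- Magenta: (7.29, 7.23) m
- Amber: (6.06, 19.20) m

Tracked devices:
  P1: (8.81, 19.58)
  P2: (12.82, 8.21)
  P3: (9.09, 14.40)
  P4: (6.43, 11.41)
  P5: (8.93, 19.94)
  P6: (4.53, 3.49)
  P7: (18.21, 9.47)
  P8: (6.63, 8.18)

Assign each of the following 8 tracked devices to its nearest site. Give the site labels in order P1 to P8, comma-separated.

P1 → Amber (d²=7.71)
P2 → Magenta (d²=31.54)
P3 → Green (d²=1.96)
P4 → Indigo (d²=3.28)
P5 → Amber (d²=8.78)
P6 → Blue (d²=10.00)
P7 → Green (d²=83.61)
P8 → Magenta (d²=1.34)

Amber, Magenta, Green, Indigo, Amber, Blue, Green, Magenta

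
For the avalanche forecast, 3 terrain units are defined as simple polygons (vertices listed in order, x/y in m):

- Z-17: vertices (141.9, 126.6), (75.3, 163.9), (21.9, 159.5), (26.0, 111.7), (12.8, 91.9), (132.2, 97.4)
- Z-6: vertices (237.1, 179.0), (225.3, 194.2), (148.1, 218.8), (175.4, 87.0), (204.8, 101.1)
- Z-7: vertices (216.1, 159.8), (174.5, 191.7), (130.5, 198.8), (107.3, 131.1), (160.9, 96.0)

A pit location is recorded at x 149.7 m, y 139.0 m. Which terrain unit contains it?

Z-7

Cast a ray rightward from (149.7, 139.0). For each polygon, the edges (by vertex number in listed order) whose endpoints lie on opposite sides of y = 139.0, where each meets that height, and whether that is right or left of the point:
Z-17: 1–2 at x≈119.76 (left), 3–4 at x≈23.66 (left) → 0 crossings.
Z-6: 3–4 at x≈164.63 (right), 5–1 at x≈220.51 (right) → 2 crossings.
Z-7: 3–4 at x≈110.01 (left), 5–1 at x≈198.10 (right) → 1 crossing.
Only Z-7 has an odd count, so the point is inside Z-7.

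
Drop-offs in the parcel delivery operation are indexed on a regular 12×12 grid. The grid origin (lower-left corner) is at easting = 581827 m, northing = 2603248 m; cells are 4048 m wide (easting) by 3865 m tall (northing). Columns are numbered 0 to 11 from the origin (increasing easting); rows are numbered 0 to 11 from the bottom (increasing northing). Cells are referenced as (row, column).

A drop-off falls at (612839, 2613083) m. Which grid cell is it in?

(2, 7)

Column index: ⌊(612839 − 581827) / 4048⌋ = ⌊7.661⌋ = 7
Row offset from origin: ⌊(2613083 − 2603248) / 3865⌋ = ⌊2.545⌋ = 2 → row 2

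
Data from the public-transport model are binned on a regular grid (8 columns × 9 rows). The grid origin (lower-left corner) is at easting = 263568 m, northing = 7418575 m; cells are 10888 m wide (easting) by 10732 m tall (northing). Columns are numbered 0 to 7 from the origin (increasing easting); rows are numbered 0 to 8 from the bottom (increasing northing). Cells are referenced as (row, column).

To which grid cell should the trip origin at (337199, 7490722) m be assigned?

Column index: ⌊(337199 − 263568) / 10888⌋ = ⌊6.763⌋ = 6
Row offset from origin: ⌊(7490722 − 7418575) / 10732⌋ = ⌊6.723⌋ = 6 → row 6

(6, 6)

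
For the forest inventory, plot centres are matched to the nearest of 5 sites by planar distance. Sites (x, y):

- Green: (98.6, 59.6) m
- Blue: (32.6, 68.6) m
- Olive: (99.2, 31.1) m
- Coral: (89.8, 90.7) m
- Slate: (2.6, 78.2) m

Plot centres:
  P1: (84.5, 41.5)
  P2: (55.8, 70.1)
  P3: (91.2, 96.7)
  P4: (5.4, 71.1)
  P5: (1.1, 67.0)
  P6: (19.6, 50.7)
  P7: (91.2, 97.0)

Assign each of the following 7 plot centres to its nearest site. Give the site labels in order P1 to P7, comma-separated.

P1 → Olive (d²=324.25)
P2 → Blue (d²=540.49)
P3 → Coral (d²=37.96)
P4 → Slate (d²=58.25)
P5 → Slate (d²=127.69)
P6 → Blue (d²=489.41)
P7 → Coral (d²=41.65)

Olive, Blue, Coral, Slate, Slate, Blue, Coral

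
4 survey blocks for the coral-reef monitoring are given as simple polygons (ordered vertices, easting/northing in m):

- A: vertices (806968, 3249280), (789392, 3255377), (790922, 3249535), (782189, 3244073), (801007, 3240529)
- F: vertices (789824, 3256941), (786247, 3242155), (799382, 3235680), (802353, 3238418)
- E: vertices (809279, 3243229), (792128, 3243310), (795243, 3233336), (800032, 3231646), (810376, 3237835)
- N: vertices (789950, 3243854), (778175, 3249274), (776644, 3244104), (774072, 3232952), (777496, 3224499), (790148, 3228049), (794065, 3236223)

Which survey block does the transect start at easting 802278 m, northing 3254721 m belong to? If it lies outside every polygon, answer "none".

none

Cast a ray rightward from (802278, 3254721). For each polygon, the edges (by vertex number in listed order) whose endpoints lie on opposite sides of northing = 3254721, where each meets that height, and whether that is right or left of the point:
A: 1–2 at easting≈791283.1 (left), 2–3 at easting≈789563.8 (left) → 0 crossings.
F: 1–2 at easting≈789286.9 (left), 4–1 at easting≈791325.6 (left) → 0 crossings.
E: no edge straddles that height → 0 crossings.
N: no edge straddles that height → 0 crossings.
All counts are even, so the point lies outside every listed polygon.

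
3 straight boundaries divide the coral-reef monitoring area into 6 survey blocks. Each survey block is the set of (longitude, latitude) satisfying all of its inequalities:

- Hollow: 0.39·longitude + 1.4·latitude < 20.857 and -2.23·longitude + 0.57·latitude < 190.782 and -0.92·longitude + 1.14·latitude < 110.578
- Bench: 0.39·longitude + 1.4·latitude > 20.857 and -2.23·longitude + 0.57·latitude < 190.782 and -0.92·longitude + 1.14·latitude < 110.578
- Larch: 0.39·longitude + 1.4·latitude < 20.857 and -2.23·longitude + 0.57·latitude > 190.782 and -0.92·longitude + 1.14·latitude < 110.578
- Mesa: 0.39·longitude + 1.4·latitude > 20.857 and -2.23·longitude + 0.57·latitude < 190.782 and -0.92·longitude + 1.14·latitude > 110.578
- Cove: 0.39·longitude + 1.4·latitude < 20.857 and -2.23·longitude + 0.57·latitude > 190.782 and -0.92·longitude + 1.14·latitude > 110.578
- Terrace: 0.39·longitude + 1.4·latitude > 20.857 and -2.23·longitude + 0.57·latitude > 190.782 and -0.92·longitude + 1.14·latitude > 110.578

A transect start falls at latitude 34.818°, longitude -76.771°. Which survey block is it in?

Larch

0.39·-76.771 + 1.4·34.818 = 18.805, which is < 20.857
-2.23·-76.771 + 0.57·34.818 = 191.046, which is > 190.782
-0.92·-76.771 + 1.14·34.818 = 110.322, which is < 110.578
This sign pattern matches Larch.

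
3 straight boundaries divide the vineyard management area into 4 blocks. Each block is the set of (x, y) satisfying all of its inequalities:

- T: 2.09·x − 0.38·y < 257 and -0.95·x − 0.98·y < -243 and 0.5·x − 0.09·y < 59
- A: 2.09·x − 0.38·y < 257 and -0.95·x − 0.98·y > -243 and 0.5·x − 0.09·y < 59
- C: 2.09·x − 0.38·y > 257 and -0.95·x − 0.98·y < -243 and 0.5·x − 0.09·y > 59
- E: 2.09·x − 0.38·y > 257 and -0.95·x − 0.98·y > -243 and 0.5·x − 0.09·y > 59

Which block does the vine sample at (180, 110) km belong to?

C

2.09·180 − 0.38·110 = 334.400, which is > 257
-0.95·180 − 0.98·110 = -278.800, which is < -243
0.5·180 − 0.09·110 = 80.100, which is > 59
This sign pattern matches C.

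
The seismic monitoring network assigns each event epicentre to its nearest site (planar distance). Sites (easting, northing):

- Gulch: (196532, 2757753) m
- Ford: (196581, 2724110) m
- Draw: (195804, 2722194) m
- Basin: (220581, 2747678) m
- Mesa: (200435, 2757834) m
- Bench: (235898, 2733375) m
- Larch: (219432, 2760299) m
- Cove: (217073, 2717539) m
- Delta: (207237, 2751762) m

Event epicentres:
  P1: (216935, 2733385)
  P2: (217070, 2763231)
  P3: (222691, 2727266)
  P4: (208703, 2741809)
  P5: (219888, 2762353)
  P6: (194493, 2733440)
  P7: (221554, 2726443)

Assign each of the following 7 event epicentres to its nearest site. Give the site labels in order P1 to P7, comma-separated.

Basin, Larch, Cove, Delta, Larch, Ford, Cove

P1 → Basin (d²=217583165.00)
P2 → Larch (d²=14175668.00)
P3 → Cove (d²=126176453.00)
P4 → Delta (d²=101211365.00)
P5 → Larch (d²=4426852.00)
P6 → Ford (d²=91408644.00)
P7 → Cove (d²=99360577.00)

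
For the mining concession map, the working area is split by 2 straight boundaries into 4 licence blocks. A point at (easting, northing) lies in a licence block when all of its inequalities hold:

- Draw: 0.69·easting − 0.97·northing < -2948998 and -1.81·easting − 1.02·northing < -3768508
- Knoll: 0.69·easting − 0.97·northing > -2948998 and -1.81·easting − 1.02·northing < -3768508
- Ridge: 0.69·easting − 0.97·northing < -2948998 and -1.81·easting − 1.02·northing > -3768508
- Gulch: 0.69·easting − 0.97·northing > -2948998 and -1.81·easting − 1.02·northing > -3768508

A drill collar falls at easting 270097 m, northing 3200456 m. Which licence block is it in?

Gulch

0.69·270097 − 0.97·3200456 = -2918075.390, which is > -2948998
-1.81·270097 − 1.02·3200456 = -3753340.690, which is > -3768508
This sign pattern matches Gulch.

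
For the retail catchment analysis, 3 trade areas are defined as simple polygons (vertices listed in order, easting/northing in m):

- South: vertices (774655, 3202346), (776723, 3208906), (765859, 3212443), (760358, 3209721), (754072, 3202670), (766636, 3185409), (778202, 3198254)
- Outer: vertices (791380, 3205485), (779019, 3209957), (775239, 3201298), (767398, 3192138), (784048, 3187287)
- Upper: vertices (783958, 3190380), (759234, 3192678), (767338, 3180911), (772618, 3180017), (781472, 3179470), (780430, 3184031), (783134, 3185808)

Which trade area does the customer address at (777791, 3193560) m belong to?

Outer

Cast a ray rightward from (777791, 3193560). For each polygon, the edges (by vertex number in listed order) whose endpoints lie on opposite sides of northing = 3193560, where each meets that height, and whether that is right or left of the point:
South: 5–6 at easting≈760703.0 (left), 6–7 at easting≈773975.4 (left) → 0 crossings.
Outer: 3–4 at easting≈768615.2 (left), 5–1 at easting≈786575.4 (right) → 1 crossing.
Upper: no edge straddles that height → 0 crossings.
Only Outer has an odd count, so the point is inside Outer.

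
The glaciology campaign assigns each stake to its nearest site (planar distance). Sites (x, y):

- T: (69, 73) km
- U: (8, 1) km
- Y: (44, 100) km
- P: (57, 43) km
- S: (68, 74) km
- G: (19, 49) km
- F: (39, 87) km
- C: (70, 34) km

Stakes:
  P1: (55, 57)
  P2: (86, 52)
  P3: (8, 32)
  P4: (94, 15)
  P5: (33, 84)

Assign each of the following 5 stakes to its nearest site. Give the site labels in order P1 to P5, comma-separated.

P1 → P (d²=200.00)
P2 → C (d²=580.00)
P3 → G (d²=410.00)
P4 → C (d²=937.00)
P5 → F (d²=45.00)

P, C, G, C, F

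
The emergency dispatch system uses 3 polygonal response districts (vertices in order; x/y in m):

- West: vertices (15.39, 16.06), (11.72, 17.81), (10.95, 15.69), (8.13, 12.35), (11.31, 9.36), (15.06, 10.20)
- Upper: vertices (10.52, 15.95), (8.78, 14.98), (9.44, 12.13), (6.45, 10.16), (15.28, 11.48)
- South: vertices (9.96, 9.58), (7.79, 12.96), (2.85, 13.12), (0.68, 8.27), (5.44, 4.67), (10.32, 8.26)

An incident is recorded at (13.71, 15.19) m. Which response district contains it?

West

Cast a ray rightward from (13.71, 15.19). For each polygon, the edges (by vertex number in listed order) whose endpoints lie on opposite sides of y = 15.19, where each meets that height, and whether that is right or left of the point:
West: 3–4 at x≈10.528 (left), 6–1 at x≈15.341 (right) → 1 crossing.
Upper: 1–2 at x≈9.157 (left), 5–1 at x≈11.329 (left) → 0 crossings.
South: no edge straddles that height → 0 crossings.
Only West has an odd count, so the point is inside West.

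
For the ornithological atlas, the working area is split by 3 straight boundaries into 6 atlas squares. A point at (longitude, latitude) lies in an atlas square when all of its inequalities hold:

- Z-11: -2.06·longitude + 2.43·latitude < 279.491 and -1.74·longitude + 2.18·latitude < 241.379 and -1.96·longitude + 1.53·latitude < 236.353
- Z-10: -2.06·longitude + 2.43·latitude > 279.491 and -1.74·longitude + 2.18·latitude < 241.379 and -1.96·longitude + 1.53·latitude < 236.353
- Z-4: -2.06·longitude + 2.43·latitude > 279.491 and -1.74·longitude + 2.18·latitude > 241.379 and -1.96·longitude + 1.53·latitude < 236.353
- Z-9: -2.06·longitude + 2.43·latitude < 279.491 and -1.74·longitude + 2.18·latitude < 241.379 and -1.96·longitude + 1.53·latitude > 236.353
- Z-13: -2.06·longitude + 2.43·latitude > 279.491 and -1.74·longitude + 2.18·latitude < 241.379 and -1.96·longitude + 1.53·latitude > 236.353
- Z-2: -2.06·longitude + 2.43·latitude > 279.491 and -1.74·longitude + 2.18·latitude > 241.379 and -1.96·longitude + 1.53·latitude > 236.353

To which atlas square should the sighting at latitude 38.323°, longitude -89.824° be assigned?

-2.06·-89.824 + 2.43·38.323 = 278.162, which is < 279.491
-1.74·-89.824 + 2.18·38.323 = 239.838, which is < 241.379
-1.96·-89.824 + 1.53·38.323 = 234.689, which is < 236.353
This sign pattern matches Z-11.

Z-11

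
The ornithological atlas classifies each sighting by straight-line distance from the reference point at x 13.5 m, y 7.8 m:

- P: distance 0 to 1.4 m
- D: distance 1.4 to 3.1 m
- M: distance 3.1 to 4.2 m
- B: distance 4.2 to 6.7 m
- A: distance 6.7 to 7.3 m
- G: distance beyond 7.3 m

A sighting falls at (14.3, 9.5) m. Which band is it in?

D

Distance = √((14.3−13.5)² + (9.5−7.8)²) = √(0.640 + 2.890) = 1.879 m.
1.4 ≤ 1.879 < 3.1 → D.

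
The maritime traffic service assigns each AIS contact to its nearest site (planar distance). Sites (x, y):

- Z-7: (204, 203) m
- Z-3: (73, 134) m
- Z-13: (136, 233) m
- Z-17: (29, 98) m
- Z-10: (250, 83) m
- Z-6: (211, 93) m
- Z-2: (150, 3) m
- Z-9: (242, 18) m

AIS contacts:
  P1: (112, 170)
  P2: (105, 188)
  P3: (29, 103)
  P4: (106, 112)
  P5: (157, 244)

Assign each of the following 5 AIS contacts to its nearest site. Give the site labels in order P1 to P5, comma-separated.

Z-3, Z-13, Z-17, Z-3, Z-13

P1 → Z-3 (d²=2817.00)
P2 → Z-13 (d²=2986.00)
P3 → Z-17 (d²=25.00)
P4 → Z-3 (d²=1573.00)
P5 → Z-13 (d²=562.00)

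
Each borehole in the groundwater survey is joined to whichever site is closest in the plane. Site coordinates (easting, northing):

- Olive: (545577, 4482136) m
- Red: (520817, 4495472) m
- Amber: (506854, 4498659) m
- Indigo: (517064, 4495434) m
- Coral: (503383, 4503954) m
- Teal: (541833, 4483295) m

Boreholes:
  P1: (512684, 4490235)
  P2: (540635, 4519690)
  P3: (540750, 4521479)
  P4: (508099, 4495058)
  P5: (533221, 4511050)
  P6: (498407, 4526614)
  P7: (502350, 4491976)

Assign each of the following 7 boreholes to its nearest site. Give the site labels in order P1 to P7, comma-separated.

P1 → Indigo (d²=46214001.00)
P2 → Red (d²=979264648.00)
P3 → Red (d²=1073688538.00)
P4 → Amber (d²=14517226.00)
P5 → Red (d²=396533300.00)
P6 → Coral (d²=538236176.00)
P7 → Amber (d²=64948505.00)

Indigo, Red, Red, Amber, Red, Coral, Amber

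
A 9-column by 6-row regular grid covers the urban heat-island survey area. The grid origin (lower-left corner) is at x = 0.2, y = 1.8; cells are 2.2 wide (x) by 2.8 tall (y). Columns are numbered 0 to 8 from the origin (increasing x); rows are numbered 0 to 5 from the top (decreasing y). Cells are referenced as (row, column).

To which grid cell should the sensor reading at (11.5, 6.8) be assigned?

(4, 5)

Column index: ⌊(11.5 − 0.2) / 2.2⌋ = ⌊5.136⌋ = 5
Row offset from origin: ⌊(6.8 − 1.8) / 2.8⌋ = ⌊1.786⌋ = 1 → row 4 (counted from top)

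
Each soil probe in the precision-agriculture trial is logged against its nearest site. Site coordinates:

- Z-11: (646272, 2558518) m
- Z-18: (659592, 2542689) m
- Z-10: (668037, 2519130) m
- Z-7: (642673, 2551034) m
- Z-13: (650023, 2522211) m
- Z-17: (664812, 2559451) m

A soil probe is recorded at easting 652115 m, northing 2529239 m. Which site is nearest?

Squared distances to each site:
Z-11: 891400490.000; Z-18: 236808029.000; Z-10: 355701965.000; Z-7: 564173389.000; Z-13: 53769248.000; Z-17: 1073978753.000.
Minimum at Z-13.

Z-13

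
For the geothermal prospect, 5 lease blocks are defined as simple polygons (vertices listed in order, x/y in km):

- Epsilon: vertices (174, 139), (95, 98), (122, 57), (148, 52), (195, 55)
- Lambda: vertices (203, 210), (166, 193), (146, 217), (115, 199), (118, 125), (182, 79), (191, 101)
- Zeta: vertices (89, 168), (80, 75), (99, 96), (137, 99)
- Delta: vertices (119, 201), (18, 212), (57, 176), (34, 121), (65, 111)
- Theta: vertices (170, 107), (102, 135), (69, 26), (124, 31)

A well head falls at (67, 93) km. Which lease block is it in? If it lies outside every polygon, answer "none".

none

Cast a ray rightward from (67, 93). For each polygon, the edges (by vertex number in listed order) whose endpoints lie on opposite sides of y = 93, where each meets that height, and whether that is right or left of the point:
Epsilon: 2–3 at x≈98.3 (right), 5–1 at x≈185.5 (right) → 2 crossings.
Lambda: 5–6 at x≈162.5 (right), 6–7 at x≈187.7 (right) → 2 crossings.
Zeta: 1–2 at x≈81.7 (right), 2–3 at x≈96.3 (right) → 2 crossings.
Delta: no edge straddles that height → 0 crossings.
Theta: 2–3 at x≈89.3 (right), 4–1 at x≈161.5 (right) → 2 crossings.
All counts are even, so the point lies outside every listed polygon.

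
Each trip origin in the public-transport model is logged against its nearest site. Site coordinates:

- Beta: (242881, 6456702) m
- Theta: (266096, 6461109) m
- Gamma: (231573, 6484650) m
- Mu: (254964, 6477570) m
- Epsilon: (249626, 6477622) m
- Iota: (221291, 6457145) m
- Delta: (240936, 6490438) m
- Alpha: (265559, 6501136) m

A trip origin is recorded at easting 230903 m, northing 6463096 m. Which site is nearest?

Squared distances to each site:
Beta: 184355720.000; Theta: 1242495418.000; Gamma: 465023816.000; Mu: 788428397.000; Epsilon: 561555405.000; Iota: 127804945.000; Delta: 848246053.000; Alpha: 2648079936.000.
Minimum at Iota.

Iota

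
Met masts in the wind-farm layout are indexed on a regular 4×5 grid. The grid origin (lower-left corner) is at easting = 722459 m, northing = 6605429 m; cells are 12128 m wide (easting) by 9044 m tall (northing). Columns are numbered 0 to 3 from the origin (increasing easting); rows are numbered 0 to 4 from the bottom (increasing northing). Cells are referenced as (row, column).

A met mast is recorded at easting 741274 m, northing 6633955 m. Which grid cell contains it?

Column index: ⌊(741274 − 722459) / 12128⌋ = ⌊1.551⌋ = 1
Row offset from origin: ⌊(6633955 − 6605429) / 9044⌋ = ⌊3.154⌋ = 3 → row 3

(3, 1)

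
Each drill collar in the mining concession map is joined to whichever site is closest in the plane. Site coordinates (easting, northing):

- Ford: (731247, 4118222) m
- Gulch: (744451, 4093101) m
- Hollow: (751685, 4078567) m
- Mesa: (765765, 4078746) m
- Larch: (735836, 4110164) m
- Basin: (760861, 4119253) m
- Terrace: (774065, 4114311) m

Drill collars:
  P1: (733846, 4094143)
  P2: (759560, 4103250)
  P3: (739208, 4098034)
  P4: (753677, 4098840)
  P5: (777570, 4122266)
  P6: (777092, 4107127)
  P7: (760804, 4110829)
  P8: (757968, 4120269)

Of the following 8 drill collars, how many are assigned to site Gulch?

3

P1 → Gulch
P2 → Basin
P3 → Gulch
P4 → Gulch
P5 → Terrace
P6 → Terrace
P7 → Basin
P8 → Basin
3 of the 8 go to Gulch.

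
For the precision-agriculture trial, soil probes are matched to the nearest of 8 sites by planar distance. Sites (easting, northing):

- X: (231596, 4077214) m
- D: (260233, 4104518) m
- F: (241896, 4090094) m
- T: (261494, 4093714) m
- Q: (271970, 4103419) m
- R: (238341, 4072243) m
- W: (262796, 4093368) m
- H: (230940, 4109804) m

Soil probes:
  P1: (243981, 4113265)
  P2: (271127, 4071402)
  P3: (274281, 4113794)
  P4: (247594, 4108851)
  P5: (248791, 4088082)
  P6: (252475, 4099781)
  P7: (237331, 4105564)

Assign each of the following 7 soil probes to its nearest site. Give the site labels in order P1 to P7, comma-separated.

H, W, Q, D, F, D, H

P1 → H (d²=182046202.00)
P2 → W (d²=551910717.00)
P3 → Q (d²=112981346.00)
P4 → D (d²=178519210.00)
P5 → F (d²=51589169.00)
P6 → D (d²=82625733.00)
P7 → H (d²=58822481.00)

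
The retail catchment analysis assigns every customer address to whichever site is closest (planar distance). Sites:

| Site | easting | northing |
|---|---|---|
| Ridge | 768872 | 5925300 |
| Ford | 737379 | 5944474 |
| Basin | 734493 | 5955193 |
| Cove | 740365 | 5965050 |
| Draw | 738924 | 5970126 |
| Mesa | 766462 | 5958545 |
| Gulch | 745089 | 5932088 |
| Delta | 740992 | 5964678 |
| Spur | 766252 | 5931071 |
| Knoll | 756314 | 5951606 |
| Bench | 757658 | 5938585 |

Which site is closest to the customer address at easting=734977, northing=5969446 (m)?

Draw

Squared distances to each site:
Ridge: 3097740341.000; Ford: 629370388.000; Basin: 203382265.000; Cove: 48355360.000; Draw: 16041209.000; Mesa: 1110137026.000; Gulch: 1497872708.000; Delta: 58914049.000; Spur: 2450766250.000; Knoll: 773533169.000; Bench: 1466829082.000.
Minimum at Draw.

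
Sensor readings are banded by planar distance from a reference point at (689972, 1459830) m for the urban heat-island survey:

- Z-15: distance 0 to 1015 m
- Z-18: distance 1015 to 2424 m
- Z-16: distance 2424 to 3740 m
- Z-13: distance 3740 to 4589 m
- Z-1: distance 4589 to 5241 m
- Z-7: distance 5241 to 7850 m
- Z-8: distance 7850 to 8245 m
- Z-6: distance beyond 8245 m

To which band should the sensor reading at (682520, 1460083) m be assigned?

Z-7

Distance = √((682520−689972)² + (1460083−1459830)²) = √(55532304.000 + 64009.000) = 7456.294 m.
5241 ≤ 7456.294 < 7850 → Z-7.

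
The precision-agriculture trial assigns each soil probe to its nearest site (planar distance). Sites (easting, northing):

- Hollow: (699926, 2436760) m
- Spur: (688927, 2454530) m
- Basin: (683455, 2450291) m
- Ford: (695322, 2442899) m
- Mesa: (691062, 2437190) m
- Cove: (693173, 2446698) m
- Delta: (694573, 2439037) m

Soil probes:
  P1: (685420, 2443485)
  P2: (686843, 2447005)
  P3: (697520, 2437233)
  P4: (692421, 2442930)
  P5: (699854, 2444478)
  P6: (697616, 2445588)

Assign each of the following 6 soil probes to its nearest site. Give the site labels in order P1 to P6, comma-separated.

Basin, Basin, Hollow, Ford, Ford, Ford

P1 → Basin (d²=50182861.00)
P2 → Basin (d²=22276340.00)
P3 → Hollow (d²=6012565.00)
P4 → Ford (d²=8416762.00)
P5 → Ford (d²=23032265.00)
P6 → Ford (d²=12493157.00)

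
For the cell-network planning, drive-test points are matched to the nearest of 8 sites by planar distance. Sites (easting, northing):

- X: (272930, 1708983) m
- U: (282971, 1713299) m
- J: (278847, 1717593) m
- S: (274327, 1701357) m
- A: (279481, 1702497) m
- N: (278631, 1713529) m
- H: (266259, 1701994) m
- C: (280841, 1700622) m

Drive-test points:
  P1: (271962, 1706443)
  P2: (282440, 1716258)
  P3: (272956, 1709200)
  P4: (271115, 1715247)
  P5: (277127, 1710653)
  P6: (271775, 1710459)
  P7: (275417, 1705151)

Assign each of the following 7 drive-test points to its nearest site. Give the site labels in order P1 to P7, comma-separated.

X, U, X, X, N, X, S

P1 → X (d²=7388624.00)
P2 → U (d²=9037642.00)
P3 → X (d²=47765.00)
P4 → X (d²=42531921.00)
P5 → N (d²=10533392.00)
P6 → X (d²=3512601.00)
P7 → S (d²=15582536.00)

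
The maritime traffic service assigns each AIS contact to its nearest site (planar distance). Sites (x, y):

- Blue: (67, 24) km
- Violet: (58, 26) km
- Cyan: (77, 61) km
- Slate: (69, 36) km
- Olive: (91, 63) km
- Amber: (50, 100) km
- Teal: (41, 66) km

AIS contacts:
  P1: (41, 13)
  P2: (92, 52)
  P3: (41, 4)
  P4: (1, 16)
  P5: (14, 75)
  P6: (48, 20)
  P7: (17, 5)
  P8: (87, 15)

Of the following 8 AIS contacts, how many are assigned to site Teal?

P1 → Violet
P2 → Olive
P3 → Violet
P4 → Violet
P5 → Teal
P6 → Violet
P7 → Violet
P8 → Blue
1 of the 8 goes to Teal.

1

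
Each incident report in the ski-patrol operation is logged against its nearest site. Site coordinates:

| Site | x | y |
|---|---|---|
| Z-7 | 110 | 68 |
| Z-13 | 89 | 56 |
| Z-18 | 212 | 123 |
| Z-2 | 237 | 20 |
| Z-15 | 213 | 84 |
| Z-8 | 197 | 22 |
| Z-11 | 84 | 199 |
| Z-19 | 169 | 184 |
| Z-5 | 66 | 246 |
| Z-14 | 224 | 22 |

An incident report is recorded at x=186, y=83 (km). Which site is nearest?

Squared distances to each site:
Z-7: 6001.000; Z-13: 10138.000; Z-18: 2276.000; Z-2: 6570.000; Z-15: 730.000; Z-8: 3842.000; Z-11: 23860.000; Z-19: 10490.000; Z-5: 40969.000; Z-14: 5165.000.
Minimum at Z-15.

Z-15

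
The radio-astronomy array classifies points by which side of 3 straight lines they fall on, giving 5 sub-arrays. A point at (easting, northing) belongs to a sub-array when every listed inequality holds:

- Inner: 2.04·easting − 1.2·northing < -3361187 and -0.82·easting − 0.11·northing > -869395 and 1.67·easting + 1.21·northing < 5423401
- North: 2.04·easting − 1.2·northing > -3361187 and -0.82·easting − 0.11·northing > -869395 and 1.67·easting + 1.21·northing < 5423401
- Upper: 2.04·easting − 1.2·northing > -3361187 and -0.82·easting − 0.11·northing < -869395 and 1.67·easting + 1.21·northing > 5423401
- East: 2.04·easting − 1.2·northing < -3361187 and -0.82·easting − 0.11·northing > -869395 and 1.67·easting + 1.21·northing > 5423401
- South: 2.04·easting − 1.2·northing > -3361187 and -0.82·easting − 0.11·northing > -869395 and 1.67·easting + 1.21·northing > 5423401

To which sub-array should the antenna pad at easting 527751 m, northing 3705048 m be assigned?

2.04·527751 − 1.2·3705048 = -3369445.560, which is < -3361187
-0.82·527751 − 0.11·3705048 = -840311.100, which is > -869395
1.67·527751 + 1.21·3705048 = 5364452.250, which is < 5423401
This sign pattern matches Inner.

Inner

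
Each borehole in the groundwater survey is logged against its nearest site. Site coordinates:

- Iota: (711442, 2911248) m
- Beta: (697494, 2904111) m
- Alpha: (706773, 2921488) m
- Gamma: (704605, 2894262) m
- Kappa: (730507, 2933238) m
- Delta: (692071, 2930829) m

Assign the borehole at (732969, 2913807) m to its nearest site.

Squared distances to each site:
Iota: 469960210.000; Beta: 1352488041.000; Alpha: 745228177.000; Gamma: 1186523521.000; Kappa: 383625205.000; Delta: 1962394888.000.
Minimum at Kappa.

Kappa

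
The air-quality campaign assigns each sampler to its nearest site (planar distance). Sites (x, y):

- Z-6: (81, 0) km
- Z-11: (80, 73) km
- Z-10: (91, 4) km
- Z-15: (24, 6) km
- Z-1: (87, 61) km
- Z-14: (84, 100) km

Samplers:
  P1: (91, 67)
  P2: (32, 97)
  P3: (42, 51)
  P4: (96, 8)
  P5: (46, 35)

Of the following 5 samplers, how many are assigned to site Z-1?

1

P1 → Z-1
P2 → Z-14
P3 → Z-11
P4 → Z-10
P5 → Z-15
1 of the 5 goes to Z-1.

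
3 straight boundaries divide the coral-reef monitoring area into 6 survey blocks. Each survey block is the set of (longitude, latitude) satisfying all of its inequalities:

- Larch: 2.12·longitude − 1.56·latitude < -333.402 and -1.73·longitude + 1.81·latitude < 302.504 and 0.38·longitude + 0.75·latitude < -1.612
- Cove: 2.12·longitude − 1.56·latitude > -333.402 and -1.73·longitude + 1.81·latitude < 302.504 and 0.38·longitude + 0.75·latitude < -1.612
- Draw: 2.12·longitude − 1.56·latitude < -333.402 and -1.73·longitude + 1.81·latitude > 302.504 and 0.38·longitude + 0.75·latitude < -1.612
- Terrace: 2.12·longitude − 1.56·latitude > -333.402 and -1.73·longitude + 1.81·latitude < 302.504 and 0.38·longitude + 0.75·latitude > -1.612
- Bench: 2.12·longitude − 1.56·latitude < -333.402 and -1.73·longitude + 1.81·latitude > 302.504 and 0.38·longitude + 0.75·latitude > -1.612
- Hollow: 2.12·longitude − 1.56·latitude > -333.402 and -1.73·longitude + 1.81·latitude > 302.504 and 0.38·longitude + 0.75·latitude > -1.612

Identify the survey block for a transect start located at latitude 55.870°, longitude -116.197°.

Larch

2.12·-116.197 − 1.56·55.870 = -333.495, which is < -333.402
-1.73·-116.197 + 1.81·55.870 = 302.146, which is < 302.504
0.38·-116.197 + 0.75·55.870 = -2.252, which is < -1.612
This sign pattern matches Larch.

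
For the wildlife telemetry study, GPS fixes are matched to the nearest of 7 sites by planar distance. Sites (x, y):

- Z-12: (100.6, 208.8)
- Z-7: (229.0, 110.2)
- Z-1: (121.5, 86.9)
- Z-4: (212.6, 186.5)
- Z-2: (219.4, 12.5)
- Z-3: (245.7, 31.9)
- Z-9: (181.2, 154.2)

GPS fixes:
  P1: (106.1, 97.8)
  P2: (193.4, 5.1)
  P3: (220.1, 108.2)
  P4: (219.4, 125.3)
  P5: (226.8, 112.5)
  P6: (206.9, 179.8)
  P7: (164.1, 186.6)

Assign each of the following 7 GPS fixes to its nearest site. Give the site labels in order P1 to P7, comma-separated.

Z-1, Z-2, Z-7, Z-7, Z-7, Z-4, Z-9

P1 → Z-1 (d²=355.97)
P2 → Z-2 (d²=730.76)
P3 → Z-7 (d²=83.21)
P4 → Z-7 (d²=320.17)
P5 → Z-7 (d²=10.13)
P6 → Z-4 (d²=77.38)
P7 → Z-9 (d²=1342.17)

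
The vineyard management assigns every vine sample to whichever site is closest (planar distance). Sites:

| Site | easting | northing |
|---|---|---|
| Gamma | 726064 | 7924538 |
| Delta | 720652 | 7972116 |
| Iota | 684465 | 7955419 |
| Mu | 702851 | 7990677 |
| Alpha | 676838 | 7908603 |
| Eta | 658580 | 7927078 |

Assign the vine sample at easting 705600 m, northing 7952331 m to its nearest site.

Squared distances to each site:
Gamma: 1191226145.000; Delta: 618008929.000; Iota: 456223969.000; Mu: 1477972717.000; Alpha: 2739390628.000; Eta: 2848594409.000.
Minimum at Iota.

Iota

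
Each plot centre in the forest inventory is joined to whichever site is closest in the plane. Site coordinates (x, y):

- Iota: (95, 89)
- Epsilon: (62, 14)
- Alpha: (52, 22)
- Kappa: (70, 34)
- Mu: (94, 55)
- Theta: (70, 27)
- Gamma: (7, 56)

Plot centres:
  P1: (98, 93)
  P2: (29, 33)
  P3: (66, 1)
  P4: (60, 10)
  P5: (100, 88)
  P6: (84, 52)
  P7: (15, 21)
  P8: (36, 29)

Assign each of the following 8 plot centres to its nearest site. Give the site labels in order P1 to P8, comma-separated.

Iota, Alpha, Epsilon, Epsilon, Iota, Mu, Gamma, Alpha

P1 → Iota (d²=25.00)
P2 → Alpha (d²=650.00)
P3 → Epsilon (d²=185.00)
P4 → Epsilon (d²=20.00)
P5 → Iota (d²=26.00)
P6 → Mu (d²=109.00)
P7 → Gamma (d²=1289.00)
P8 → Alpha (d²=305.00)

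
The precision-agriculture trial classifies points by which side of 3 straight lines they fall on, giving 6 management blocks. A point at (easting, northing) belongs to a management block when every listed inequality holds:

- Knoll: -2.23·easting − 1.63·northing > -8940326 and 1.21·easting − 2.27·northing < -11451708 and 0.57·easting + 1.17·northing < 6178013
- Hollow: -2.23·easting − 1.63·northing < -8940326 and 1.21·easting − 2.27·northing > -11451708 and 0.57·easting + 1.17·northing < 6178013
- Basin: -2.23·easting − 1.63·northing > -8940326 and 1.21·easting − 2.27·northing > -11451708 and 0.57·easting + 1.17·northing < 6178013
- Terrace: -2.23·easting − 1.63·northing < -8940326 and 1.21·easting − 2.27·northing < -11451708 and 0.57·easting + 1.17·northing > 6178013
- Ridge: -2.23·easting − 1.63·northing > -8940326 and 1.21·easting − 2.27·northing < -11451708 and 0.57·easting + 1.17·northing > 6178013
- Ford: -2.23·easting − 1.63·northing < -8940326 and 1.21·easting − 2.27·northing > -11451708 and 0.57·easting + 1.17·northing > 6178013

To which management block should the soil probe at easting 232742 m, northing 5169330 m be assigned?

-2.23·232742 − 1.63·5169330 = -8945022.560, which is < -8940326
1.21·232742 − 2.27·5169330 = -11452761.280, which is < -11451708
0.57·232742 + 1.17·5169330 = 6180779.040, which is > 6178013
This sign pattern matches Terrace.

Terrace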